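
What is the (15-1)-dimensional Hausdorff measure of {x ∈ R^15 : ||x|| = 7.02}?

S_15(7.02) = 2·π^(15/2)·(7.02)^14 / Γ(15/2) ≈ 4.03869e+12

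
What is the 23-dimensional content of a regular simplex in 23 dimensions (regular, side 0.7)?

Volume = 0.7^23 · √(24/2^23) / 23! ≈ 1.79069e-29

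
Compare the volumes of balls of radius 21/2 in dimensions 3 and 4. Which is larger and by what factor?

V_3(21/2) ≈ 4849.05, V_4(21/2) ≈ 59982.8. The 4-ball is larger by a factor of 12.37.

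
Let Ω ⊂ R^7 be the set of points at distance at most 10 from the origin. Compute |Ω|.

V = 32000000·π^3/21 ≈ 4.72477e+07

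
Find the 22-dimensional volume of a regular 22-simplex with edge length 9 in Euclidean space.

V = (9^22 / 22!) · √((22+1) / 2^22) ≈ 0.00205165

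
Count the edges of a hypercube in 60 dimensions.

An n-cube has n·2^(n-1) edges. With n = 60: 60·576460752303423488 = 34587645138205409280.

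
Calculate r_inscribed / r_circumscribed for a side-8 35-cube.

For an n-cube of any side s, the inradius is s/2 and the circumradius is s√n/2, so the ratio is 1/√35 ≈ 0.169031.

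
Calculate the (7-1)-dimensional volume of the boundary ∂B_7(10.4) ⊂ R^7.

The surface area of an n-ball is 2π^(n/2) r^(n-1) / Γ(n/2). For n=7, r=10.4: 4.18484e+07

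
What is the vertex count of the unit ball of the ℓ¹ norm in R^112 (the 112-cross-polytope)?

The 112-dimensional cross-polytope has 2n = 2·112 = 224 vertices.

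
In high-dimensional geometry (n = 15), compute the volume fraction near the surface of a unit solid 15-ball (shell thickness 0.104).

1 - (1-0.104)^15 ≈ 0.807416 ≈ 80.74%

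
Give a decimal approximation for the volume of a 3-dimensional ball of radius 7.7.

Volume = π^{3/2}·(7.7)^3/Γ(5/2) ≈ 1912.32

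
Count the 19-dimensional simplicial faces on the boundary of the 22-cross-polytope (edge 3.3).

Each 19-face is the convex hull of 20 vertices, one chosen as ±e_i from each of 20 distinct axes: 2^20·C(22,20) = 242221056.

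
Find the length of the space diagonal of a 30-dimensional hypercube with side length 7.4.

Diagonal = √30 · 7.4 ≈ 40.5315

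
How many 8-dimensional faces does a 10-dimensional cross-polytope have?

An n-cross-polytope has 2^(k+1)·C(n,k+1) k-faces. Here 2^9·C(10,9) = 512·10 = 5120.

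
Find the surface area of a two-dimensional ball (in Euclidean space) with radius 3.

S_2(3) = 2·π^(2/2)·(3)^1 / Γ(2/2) = 2πr = 2π·3 ≈ 18.8496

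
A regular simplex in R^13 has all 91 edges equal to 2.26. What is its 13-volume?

Volume = 2.26^13 · √(14/2^13) / 13! ≈ 2.66378e-07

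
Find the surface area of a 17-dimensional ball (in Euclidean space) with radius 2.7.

S_17(2.7) = 2·π^(17/2)·(2.7)^16 / Γ(17/2) ≈ 1.91175e+07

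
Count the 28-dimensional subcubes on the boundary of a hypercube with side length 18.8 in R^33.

Choose 28 of 33 axes to span the face (C(33,28) = 237336 ways), then fix each of the remaining 5 coordinates at one of its two extreme values (2^5 = 32 ways): 237336·32 = 7594752.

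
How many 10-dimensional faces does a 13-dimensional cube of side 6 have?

An n-cube has C(n,k)·2^(n-k) k-faces. Here C(13,10)·2^3 = 286·8 = 2288.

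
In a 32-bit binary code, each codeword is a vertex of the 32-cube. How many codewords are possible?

Each vertex is a binary string of length 32, so there are 2^32 = 4294967296.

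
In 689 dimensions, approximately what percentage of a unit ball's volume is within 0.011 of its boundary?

1 - (1-0.011)^689 ≈ 0.99951 ≈ 99.9510%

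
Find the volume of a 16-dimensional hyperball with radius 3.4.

Volume = π^{16/2}·(3.4)^16/Γ(9) ≈ 7.50483e+07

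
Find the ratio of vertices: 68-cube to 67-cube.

The 68-cube has 2^68 = 295147905179352825856 vertices. The 67-cube has 2^67 = 147573952589676412928 vertices. Ratio: 295147905179352825856/147573952589676412928 = 2.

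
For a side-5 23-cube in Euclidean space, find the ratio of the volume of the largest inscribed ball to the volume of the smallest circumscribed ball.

Volume scales as r^n, and r_in/r_out = 1/√23, giving (1/√23)^23 ≈ 2.18842e-16.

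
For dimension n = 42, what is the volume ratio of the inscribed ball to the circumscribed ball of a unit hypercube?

The radii are 1/2 and 1√42/2, so the volume ratio is (1/√42)^42 = 42^{-42/2} ≈ 8.1614e-35.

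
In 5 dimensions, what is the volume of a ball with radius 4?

V = 8192·π^2/15 ≈ 5390.12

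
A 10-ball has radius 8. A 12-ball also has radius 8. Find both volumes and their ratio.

V_10(8) ≈ 2.73822e+09. V_12(8) ≈ 9.17586e+10. Ratio V_10/V_12 ≈ 0.02984.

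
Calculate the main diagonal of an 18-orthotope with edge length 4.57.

||(4.57,4.57,...,4.57)|| = √(18)·4.57 ≈ 19.3889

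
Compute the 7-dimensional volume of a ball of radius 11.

V_7(11) = π^(7/2) · (11)^7 / Γ(7/2 + 1) = 311794736·π^3/105 ≈ 9.20723e+07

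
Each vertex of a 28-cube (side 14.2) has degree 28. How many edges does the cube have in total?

An n-cube has n·2^(n-1) edges. With n = 28: 28·134217728 = 3758096384.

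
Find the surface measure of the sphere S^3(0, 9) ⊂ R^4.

S_4(9) = 2·π^(4/2)·(9)^3 / Γ(4/2) = 1458·π^2 ≈ 14389.9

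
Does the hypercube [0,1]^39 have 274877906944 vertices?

False. The 39-cube has 2^39 = 549755813888 vertices.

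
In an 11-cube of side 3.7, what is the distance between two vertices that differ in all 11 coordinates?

||(3.7,3.7,...,3.7)|| = √(11)·3.7 ≈ 12.2715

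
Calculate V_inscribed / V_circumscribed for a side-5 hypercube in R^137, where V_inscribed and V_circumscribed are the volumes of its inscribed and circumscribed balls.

V_in / V_out = (r_in/r_out)^137 = (1/√137)^137 = 137^(-137/2) ≈ 4.31163e-147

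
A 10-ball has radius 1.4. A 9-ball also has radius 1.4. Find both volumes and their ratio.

V_10(1.4) ≈ 73.7647. V_9(1.4) ≈ 68.1506. Ratio V_10/V_9 ≈ 1.082.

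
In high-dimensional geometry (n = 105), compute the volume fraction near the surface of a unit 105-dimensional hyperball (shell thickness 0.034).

1 - (1-0.034)^105 ≈ 0.973539 ≈ 97.35%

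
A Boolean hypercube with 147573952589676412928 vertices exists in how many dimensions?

n = log_2(147573952589676412928) = 67.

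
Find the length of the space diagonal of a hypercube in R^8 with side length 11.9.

d = √(11.9² + 11.9² + ... + 11.9²) [8 terms] = √(8·11.9²) = 11.9√8 ≈ 33.6583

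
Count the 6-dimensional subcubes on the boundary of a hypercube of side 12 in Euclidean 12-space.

Number of 6-faces = C(12,6) · 2^(12-6) = 924 · 64 = 59136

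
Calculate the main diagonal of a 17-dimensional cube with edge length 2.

Diagonal = √17 · 2 ≈ 8.24621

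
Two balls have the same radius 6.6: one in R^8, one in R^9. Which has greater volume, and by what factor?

V_8(6.6) ≈ 1.4613e+07, V_9(6.6) ≈ 7.83814e+07. The 9-ball is larger by a factor of 5.364.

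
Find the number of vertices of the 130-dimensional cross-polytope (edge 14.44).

The 130-dimensional cross-polytope has 2n = 2·130 = 260 vertices.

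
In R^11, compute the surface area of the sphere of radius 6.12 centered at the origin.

S = n·V_n(r)/r = 11·V_11(6.12)/6.12 (volume-to-surface relation), giving 1.52761e+09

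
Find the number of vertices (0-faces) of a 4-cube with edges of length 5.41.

f_0(4-cube) = (4 choose 0) · 2^4 = 16.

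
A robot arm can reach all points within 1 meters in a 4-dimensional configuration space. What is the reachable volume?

Volume = π^{4/2}·(1)^4/Γ(3) = π^2/2 ≈ 4.9348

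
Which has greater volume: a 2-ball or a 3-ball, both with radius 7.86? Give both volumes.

V_2(7.86) ≈ 194.086. V_3(7.86) ≈ 2034.02. The 3-ball is larger.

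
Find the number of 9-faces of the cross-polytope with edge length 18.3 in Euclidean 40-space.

An n-cross-polytope has 2^(k+1)·C(n,k+1) k-faces. Here 2^10·C(40,10) = 1024·847660528 = 868004380672.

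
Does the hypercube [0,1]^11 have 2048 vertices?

True. The 11-cube has 2^11 = 2048 vertices.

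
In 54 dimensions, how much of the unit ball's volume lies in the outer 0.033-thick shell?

1 - (1-0.033)^54 ≈ 0.836684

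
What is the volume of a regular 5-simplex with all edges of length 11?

V = (11^5 / 5!) · √((5+1) / 2^5) ≈ 581.143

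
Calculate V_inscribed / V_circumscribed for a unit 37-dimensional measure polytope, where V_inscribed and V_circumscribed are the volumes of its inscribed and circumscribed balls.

The radii are 1/2 and 1√37/2, so the volume ratio is (1/√37)^37 = 37^{-37/2} ≈ 9.73348e-30.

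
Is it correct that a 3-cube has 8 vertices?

True. The 3-cube has 2^3 = 8 vertices.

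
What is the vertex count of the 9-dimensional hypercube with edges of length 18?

Each vertex is a binary string of length 9, so there are 2^9 = 512.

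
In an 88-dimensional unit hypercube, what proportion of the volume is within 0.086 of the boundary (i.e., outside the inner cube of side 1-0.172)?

Shell fraction = 1 - (1-0.172)^88 ≈ 0.9999999388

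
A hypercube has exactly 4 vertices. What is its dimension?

Since 2^n = 4, we have n = 2.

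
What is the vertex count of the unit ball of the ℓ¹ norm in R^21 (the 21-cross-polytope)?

The 21-dimensional cross-polytope has 2n = 2·21 = 42 vertices.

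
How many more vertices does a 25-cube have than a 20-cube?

The 25-cube has 2^25 = 33554432 vertices. The 20-cube has 2^20 = 1048576 vertices. Difference: 33554432 - 1048576 = 32505856.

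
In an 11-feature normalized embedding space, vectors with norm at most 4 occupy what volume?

V_11(4) = π^(11/2) · (4)^11 / Γ(11/2 + 1) = 268435456·π^5/10395 ≈ 7.9025e+06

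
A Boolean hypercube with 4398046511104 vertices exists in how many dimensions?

The n-cube has 2^n vertices, and 4398046511104 = 2^42, so n = 42.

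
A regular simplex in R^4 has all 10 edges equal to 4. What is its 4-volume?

V = (4^4 / 4!) · √((4+1) / 2^4) ≈ 5.96285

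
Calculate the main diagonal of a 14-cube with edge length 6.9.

d = √(6.9² + 6.9² + ... + 6.9²) [14 terms] = √(14·6.9²) = 6.9√14 ≈ 25.8174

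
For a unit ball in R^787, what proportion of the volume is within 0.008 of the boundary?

1 - (1-0.008)^787 ≈ 0.998202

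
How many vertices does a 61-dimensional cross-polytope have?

The 61-dimensional cross-polytope has 2n = 2·61 = 122 vertices.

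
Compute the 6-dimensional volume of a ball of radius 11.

V = 1771561·π^3/6 ≈ 9.15492e+06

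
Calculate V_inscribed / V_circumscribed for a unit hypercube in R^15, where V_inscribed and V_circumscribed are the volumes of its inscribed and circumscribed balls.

Volume scales as r^n, and r_in/r_out = 1/√15, giving (1/√15)^15 ≈ 1.51118e-09.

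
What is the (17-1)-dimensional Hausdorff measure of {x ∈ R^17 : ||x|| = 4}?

|∂B_17(4)| = 2199023255552·π^8/2027025 ≈ 1.02937e+10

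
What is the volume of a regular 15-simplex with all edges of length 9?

V_15 = √(16) · 9^15 / (15! · 2^(15/2)) ≈ 3.47915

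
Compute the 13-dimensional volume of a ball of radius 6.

The n-ball volume is π^(n/2)·r^n/Γ(n/2+1). With n=13, r=6: V = 61917364224·π^6/5005 ≈ 1.18934e+10.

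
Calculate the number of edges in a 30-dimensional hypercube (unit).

Each of the 2^30 = 1073741824 vertices has degree 30; total edges = 30·2^30/2 = 16106127360.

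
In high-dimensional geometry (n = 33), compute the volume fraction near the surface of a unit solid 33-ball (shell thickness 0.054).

1 - (1-0.054)^33 ≈ 0.839894 ≈ 83.99%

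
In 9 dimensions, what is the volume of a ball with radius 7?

The n-ball volume is π^(n/2)·r^n/Γ(n/2+1). With n=9, r=7: V = 184473632·π^4/135 ≈ 1.33107e+08.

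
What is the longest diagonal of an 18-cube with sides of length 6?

The space diagonal of an n-cube of side s is s√n. Here 6·√18 ≈ 25.4558.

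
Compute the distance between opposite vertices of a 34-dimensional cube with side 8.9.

The space diagonal of an n-cube of side s is s√n. Here 8.9·√34 ≈ 51.8955.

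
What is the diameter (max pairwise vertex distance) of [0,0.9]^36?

||(0.9,0.9,...,0.9)|| = √(36)·0.9 = 5.4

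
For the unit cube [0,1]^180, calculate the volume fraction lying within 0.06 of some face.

1 - (1 - 2·0.06)^180 = 1 - 0.88^180 ≈ 1 - 1.016e-10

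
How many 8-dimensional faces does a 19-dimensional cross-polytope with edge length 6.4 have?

f_8(19-orthoplex) = 2^9 · (19 choose 9) = 47297536.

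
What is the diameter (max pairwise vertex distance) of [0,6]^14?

The space diagonal of an n-cube of side s is s√n. Here 6·√14 ≈ 22.4499.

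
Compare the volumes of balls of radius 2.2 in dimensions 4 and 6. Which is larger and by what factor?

V_4(2.2) ≈ 115.601, V_6(2.2) ≈ 585.915. The 6-ball is larger by a factor of 5.068.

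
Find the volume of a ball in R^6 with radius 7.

V = 117649·π^3/6 ≈ 607976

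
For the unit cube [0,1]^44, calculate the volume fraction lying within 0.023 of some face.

The inner cube has side 1-2·0.023 = 0.954 and volume (0.954)^44 ≈ 0.1259, so the shell holds 0.87407 of the volume.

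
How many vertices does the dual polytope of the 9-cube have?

The vertices are ±e_1, ..., ±e_9, so there are 2·9 = 18.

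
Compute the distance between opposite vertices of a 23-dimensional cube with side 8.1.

Diagonal = √23 · 8.1 ≈ 38.8462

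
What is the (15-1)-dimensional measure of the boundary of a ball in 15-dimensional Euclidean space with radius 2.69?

The surface area of an n-ball is 2π^(n/2) r^(n-1) / Γ(n/2). For n=15, r=2.69: 5.94365e+06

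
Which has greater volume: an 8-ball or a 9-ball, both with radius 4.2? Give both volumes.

V_8(4.2) ≈ 392991. V_9(4.2) ≈ 1.34141e+06. The 9-ball is larger.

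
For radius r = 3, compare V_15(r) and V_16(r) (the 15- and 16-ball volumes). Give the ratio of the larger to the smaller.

V_15(3) ≈ 5.47329e+06, V_16(3) ≈ 1.01302e+07. The 16-ball is larger by a factor of 1.851.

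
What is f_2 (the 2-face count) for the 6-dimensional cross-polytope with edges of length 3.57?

An n-cross-polytope has 2^(k+1)·C(n,k+1) k-faces. Here 2^3·C(6,3) = 8·20 = 160.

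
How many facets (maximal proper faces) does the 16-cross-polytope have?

f_15(16-orthoplex) = 2^16 · (16 choose 16) = 65536.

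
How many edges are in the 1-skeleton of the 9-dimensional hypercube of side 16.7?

Number of 1-faces = C(9,1)·2^(9-1) = 9·256 = 2304.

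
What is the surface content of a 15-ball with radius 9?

|∂B_15(9)| = 216905884017408·π^7/5005 ≈ 1.30893e+14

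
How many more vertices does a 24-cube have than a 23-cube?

The 24-cube has 2^24 = 16777216 vertices. The 23-cube has 2^23 = 8388608 vertices. Difference: 16777216 - 8388608 = 8388608.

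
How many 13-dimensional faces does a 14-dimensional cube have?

Number of 13-faces = C(14,13) · 2^(14-13) = 14 · 2 = 28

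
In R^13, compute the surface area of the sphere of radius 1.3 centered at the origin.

|∂B_13(1.3)| ≈ 275.807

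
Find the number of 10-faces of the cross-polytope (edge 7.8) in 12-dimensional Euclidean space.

Number of 10-faces = 2^(10+1) · C(12,10+1) = 2048 · 12 = 24576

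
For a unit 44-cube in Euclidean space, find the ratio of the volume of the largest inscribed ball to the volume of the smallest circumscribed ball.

Volume scales as r^n, and r_in/r_out = 1/√44, giving (1/√44)^44 ≈ 6.98299e-37.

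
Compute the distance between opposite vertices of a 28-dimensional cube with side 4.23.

d = √(4.23² + 4.23² + ... + 4.23²) [28 terms] = √(28·4.23²) = 4.23√28 ≈ 22.3831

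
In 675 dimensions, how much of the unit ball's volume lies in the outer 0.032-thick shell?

V(inner)/V(outer) = ((1-0.032)/1)^675 ≈ 2.923e-10, so the shell fraction is 1 - 2.923e-10.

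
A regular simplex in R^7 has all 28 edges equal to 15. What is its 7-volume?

V = (15^7 / 7!) · √((7+1) / 2^7) ≈ 8475.17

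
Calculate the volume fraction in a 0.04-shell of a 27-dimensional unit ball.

V(inner)/V(outer) = ((1-0.04)/1)^27 ≈ 0.3321, so the shell fraction is 0.667858.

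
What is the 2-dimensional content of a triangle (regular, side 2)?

Area = (√3/4) · 2² = 1.73205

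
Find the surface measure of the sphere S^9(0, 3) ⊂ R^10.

The surface area of an n-ball is 2π^(n/2) r^(n-1) / Γ(n/2). For n=10, r=3: 6561·π^5/4 ≈ 501949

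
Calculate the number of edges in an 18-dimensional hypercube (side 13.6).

The 18-cube has n·2^(n-1) = 18·2^17 = 18·131072 = 2359296 edges.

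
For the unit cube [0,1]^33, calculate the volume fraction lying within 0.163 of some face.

Shell fraction = 1 - (1-0.326)^33 ≈ 0.9999977829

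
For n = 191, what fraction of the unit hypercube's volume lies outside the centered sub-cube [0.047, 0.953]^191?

Shell fraction = 1 - (1-0.094)^191 ≈ 0.9999999935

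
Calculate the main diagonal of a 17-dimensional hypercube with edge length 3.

The space diagonal of an n-cube of side s is s√n. Here 3·√17 ≈ 12.3693.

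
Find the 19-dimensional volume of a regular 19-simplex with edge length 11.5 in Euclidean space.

V = (11.5^19 / 19!) · √((19+1) / 2^19) ≈ 7.22594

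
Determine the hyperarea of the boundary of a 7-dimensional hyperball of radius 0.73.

|∂B_7(0.73)| ≈ 5.00513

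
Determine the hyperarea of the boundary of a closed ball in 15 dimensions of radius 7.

S = n·V_n(r)/r = 15·V_15(7)/7 (volume-to-surface relation), giving 24803586664192·π^7/19305 ≈ 3.88055e+12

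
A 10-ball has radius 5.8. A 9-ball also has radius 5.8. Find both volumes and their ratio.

V_10(5.8) ≈ 1.09862e+08. V_9(5.8) ≈ 2.45002e+07. Ratio V_10/V_9 ≈ 4.484.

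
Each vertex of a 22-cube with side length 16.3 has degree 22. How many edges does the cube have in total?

An n-cube has n·2^(n-1) edges. With n = 22: 22·2097152 = 46137344.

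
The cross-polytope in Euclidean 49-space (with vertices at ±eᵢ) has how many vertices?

An n-cross-polytope has 2n vertices; here n = 49, giving 98.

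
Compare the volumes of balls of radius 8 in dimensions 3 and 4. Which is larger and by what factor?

V_3(8) ≈ 2144.66, V_4(8) ≈ 20212.9. The 4-ball is larger by a factor of 9.425.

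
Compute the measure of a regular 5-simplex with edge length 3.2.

For a regular n-simplex with edge a, V = (a^n / n!)·√((n+1)/2^n). With a=3.2, n=5: V ≈ 1.21079.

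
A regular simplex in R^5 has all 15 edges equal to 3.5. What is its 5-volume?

V_5 = √(6) · 3.5^5 / (5! · 2^(5/2)) ≈ 1.89522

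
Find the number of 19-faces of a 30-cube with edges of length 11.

Choose 19 of 30 axes to span the face (C(30,19) = 54627300 ways), then fix each of the remaining 11 coordinates at one of its two extreme values (2^11 = 2048 ways): 54627300·2048 = 111876710400.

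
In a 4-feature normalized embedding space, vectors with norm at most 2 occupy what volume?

V_4(2) = π^(4/2) · (2)^4 / Γ(4/2 + 1) = 8·π^2 ≈ 78.9568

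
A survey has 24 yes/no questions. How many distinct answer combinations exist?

Number of vertices = 2^24 = 16777216.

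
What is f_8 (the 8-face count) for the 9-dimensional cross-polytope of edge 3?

Each 8-face is the convex hull of 9 vertices, one chosen as ±e_i from each of 9 distinct axes: 2^9·C(9,9) = 512.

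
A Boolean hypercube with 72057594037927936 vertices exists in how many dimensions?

Since 2^n = 72057594037927936, we have n = 56.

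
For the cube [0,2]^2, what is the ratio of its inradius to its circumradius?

r_in / r_out = (2/2) / (2√2/2) = 1/√2 ≈ 0.707107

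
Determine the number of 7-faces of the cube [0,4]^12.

An n-cube has C(n,k)·2^(n-k) k-faces. Here C(12,7)·2^5 = 792·32 = 25344.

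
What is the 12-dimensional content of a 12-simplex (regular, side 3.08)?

V = (3.08^12 / 12!) · √((12+1) / 2^12) ≈ 8.57163e-05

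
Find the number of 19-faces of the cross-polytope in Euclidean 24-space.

Number of 19-faces = 2^(19+1) · C(24,19+1) = 1048576 · 10626 = 11142168576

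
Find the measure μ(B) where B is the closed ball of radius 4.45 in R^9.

The n-ball volume is π^(n/2)·r^n/Γ(n/2+1). With n=9, r=4.45: V ≈ 2.25714e+06.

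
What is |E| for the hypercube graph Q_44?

The 44-cube has n·2^(n-1) = 44·2^43 = 44·8796093022208 = 387028092977152 edges.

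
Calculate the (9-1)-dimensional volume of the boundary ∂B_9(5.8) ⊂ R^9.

The surface area of an n-ball is 2π^(n/2) r^(n-1) / Γ(n/2). For n=9, r=5.8: 3.80175e+07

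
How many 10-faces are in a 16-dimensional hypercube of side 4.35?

Number of 10-faces = C(16,10) · 2^(16-10) = 8008 · 64 = 512512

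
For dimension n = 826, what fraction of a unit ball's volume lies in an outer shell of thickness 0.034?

1 - (1-0.034)^826 ≈ 1 - 3.9e-13 ≈ (100 - 3.9e-11)%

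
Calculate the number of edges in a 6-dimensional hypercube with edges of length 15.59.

An n-cube has n·2^(n-1) edges. With n = 6: 6·32 = 192.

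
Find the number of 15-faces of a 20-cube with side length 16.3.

Number of 15-faces = C(20,15) · 2^(20-15) = 15504 · 32 = 496128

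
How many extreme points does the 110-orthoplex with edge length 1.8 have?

An n-cross-polytope has 2n vertices; here n = 110, giving 220.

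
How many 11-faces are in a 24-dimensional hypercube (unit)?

Choose 11 of 24 axes to span the face (C(24,11) = 2496144 ways), then fix each of the remaining 13 coordinates at one of its two extreme values (2^13 = 8192 ways): 2496144·8192 = 20448411648.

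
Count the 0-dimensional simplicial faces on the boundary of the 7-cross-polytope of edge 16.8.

Number of 0-faces = 2^(0+1) · C(7,0+1) = 2 · 7 = 14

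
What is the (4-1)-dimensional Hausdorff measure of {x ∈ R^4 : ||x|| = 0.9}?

S = n·V_n(r)/r = 4·V_4(0.9)/0.9 (volume-to-surface relation), giving 14.3899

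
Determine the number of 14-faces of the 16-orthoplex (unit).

Number of 14-faces = 2^(14+1) · C(16,14+1) = 32768 · 16 = 524288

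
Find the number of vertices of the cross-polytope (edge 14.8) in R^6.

Number of 0-faces = 2^(0+1) · C(6,0+1) = 2 · 6 = 12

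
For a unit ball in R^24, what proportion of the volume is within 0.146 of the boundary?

V(inner)/V(outer) = ((1-0.146)/1)^24 ≈ 0.02265, so the shell fraction is 0.977354.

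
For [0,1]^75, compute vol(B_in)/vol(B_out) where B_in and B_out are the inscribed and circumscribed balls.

V_in / V_out = (r_in/r_out)^75 = (1/√75)^75 = 75^(-75/2) ≈ 4.84398e-71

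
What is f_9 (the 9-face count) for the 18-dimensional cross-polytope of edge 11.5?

Each 9-face is the convex hull of 10 vertices, one chosen as ±e_i from each of 10 distinct axes: 2^10·C(18,10) = 44808192.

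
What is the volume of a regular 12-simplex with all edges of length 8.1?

V_12 = √(13) · 8.1^12 / (12! · 2^(12/2)) ≈ 9.38156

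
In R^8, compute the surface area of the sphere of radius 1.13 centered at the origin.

S_8(1.13) = 2·π^(8/2)·(1.13)^7 / Γ(8/2) ≈ 76.3884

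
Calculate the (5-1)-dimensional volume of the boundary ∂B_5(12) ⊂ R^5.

S = n·V_n(r)/r = 5·V_5(12)/12 (volume-to-surface relation), giving 55296·π^2 ≈ 545750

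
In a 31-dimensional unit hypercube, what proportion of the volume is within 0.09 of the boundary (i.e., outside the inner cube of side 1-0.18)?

Shell fraction = 1 - (1-0.18)^31 ≈ 0.997871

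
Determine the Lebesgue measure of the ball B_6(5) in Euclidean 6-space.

V = 15625·π^3/6 ≈ 80745.5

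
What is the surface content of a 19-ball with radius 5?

|∂B_19(5)| = 156250000000000·π^9/1378377 ≈ 3.3791e+12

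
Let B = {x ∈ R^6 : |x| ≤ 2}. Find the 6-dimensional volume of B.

V = 32·π^3/3 ≈ 330.734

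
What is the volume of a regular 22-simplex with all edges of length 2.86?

V = (2.86^22 / 22!) · √((22+1) / 2^22) ≈ 2.28465e-14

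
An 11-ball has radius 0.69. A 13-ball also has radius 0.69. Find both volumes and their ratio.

V_11(0.69) ≈ 0.0318013. V_13(0.69) ≈ 0.00731778. Ratio V_11/V_13 ≈ 4.346.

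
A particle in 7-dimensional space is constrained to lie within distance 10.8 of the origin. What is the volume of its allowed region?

Volume = π^{7/2}·(10.8)^7/Γ(9/2) ≈ 8.09742e+07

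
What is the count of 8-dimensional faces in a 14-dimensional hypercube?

Number of 8-faces = C(14,8) · 2^(14-8) = 3003 · 64 = 192192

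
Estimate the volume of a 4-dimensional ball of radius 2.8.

V_4(2.8) = π^(4/2) · (2.8)^4 / Γ(4/2 + 1) ≈ 303.321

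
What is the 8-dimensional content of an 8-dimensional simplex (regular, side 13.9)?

Volume = 13.9^8 · √(9/2^8) / 8! ≈ 6480.36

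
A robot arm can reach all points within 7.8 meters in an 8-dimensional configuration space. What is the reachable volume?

Volume = π^{8/2}·(7.8)^8/Γ(5) ≈ 5.5609e+07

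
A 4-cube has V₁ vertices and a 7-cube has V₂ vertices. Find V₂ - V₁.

V₁ = 2^4 = 16. V₂ = 2^7 = 128. V₂ - V₁ = 112.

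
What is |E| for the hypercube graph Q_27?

The 27-cube has n·2^(n-1) = 27·2^26 = 27·67108864 = 1811939328 edges.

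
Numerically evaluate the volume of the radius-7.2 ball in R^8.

Volume = π^{8/2}·(7.2)^8/Γ(5) ≈ 2.93122e+07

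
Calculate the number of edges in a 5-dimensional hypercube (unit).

The 5-cube has n·2^(n-1) = 5·2^4 = 5·16 = 80 edges.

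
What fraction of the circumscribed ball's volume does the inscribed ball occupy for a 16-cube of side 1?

V_in/V_out = n^(-n/2) = 16^(-16/2) ≈ 2.32831e-10.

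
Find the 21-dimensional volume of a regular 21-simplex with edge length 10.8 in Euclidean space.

Volume = 10.8^21 · √(22/2^21) / 21! ≈ 0.319118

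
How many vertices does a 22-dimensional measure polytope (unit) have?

Number of vertices = 2^22 = 4194304.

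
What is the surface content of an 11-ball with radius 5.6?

S = n·V_n(r)/r = 11·V_11(5.6)/5.6 (volume-to-surface relation), giving 6.28605e+08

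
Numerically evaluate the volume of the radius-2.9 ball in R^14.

V_14(2.9) = π^(14/2) · (2.9)^14 / Γ(14/2 + 1) ≈ 1.78316e+06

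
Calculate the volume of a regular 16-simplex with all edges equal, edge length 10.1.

For a regular n-simplex with edge a, V = (a^n / n!)·√((n+1)/2^n). With a=10.1, n=16: V ≈ 9.02624.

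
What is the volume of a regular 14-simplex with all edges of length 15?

V_14 = √(15) · 15^14 / (14! · 2^(14/2)) ≈ 10132.2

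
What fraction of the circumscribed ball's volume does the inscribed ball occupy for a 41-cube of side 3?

V_in / V_out = (r_in/r_out)^41 = (1/√41)^41 = 41^(-41/2) ≈ 8.66824e-34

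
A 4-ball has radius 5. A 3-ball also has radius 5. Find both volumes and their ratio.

V_4(5) ≈ 3084.25. V_3(5) ≈ 523.599. Ratio V_4/V_3 ≈ 5.89.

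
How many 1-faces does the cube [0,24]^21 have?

Each of the 2^21 = 2097152 vertices has degree 21; total edges = 21·2^21/2 = 22020096.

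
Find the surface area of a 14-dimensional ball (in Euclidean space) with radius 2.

S_14(2) = 2·π^(14/2)·(2)^13 / Γ(14/2) = 1024·π^7/45 ≈ 68728.5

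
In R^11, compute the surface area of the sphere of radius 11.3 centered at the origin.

The surface area of an n-ball is 2π^(n/2) r^(n-1) / Γ(n/2). For n=11, r=11.3: 7.03529e+11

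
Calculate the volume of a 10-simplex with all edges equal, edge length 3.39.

V = (3.39^10 / 10!) · √((10+1) / 2^10) ≈ 0.00572506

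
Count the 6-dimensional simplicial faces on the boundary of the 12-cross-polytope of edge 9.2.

Number of 6-faces = 2^(6+1) · C(12,6+1) = 128 · 792 = 101376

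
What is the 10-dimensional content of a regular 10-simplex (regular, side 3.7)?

V = (3.7^10 / 10!) · √((10+1) / 2^10) ≈ 0.0137341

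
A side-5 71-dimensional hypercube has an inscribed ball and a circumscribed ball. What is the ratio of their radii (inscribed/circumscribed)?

Ratio = (s/2)/(s√71/2) = 71^(-1/2) ≈ 0.118678.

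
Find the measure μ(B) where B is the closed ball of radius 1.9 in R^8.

The n-ball volume is π^(n/2)·r^n/Γ(n/2+1). With n=8, r=1.9: V ≈ 689.314.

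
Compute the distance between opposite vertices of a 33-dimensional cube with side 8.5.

The space diagonal of an n-cube of side s is s√n. Here 8.5·√33 ≈ 48.8288.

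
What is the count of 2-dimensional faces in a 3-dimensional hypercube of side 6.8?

An n-cube has C(n,k)·2^(n-k) k-faces. Here C(3,2)·2^1 = 3·2 = 6.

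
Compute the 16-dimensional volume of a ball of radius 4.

V_16(4) = π^(16/2) · (4)^16 / Γ(16/2 + 1) = 33554432·π^8/315 ≈ 1.01074e+09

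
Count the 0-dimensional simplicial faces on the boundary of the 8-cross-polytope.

Each 0-face is the convex hull of 1 vertex, one chosen as ±e_i from each of 1 distinct axis: 2^1·C(8,1) = 16.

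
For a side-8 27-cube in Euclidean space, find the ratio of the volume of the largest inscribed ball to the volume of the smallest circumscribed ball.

V_in / V_out = (r_in/r_out)^27 = (1/√27)^27 = 27^(-27/2) ≈ 4.74886e-20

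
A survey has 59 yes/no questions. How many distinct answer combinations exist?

Each vertex is a binary string of length 59, so there are 2^59 = 576460752303423488.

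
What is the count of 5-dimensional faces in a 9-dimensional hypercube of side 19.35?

Choose 5 of 9 axes to span the face (C(9,5) = 126 ways), then fix each of the remaining 4 coordinates at one of its two extreme values (2^4 = 16 ways): 126·16 = 2016.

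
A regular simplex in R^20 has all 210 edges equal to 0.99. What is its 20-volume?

Volume = 0.99^20 · √(21/2^20) / 20! ≈ 1.50449e-21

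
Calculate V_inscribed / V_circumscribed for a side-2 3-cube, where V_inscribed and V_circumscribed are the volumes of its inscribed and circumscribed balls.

Volume scales as r^n, and r_in/r_out = 1/√3, giving (1/√3)^3 ≈ 0.19245.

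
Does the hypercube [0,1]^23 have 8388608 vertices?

True. The 23-cube has 2^23 = 8388608 vertices.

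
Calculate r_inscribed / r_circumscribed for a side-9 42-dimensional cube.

For an n-cube of any side s, the inradius is s/2 and the circumradius is s√n/2, so the ratio is 1/√42 ≈ 0.154303.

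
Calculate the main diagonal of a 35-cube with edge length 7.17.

The space diagonal of an n-cube of side s is s√n. Here 7.17·√35 ≈ 42.4183.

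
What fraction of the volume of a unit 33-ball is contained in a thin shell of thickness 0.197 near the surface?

1 - (1-0.197)^33 ≈ 0.999283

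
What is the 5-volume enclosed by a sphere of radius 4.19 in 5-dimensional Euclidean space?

V_5(4.19) = π^(5/2) · (4.19)^5 / Γ(5/2 + 1) ≈ 6797.8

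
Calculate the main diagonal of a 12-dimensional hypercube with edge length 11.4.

||(11.4,11.4,...,11.4)|| = √(12)·11.4 ≈ 39.4908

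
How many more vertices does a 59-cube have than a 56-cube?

The 59-cube has 2^59 = 576460752303423488 vertices. The 56-cube has 2^56 = 72057594037927936 vertices. Difference: 576460752303423488 - 72057594037927936 = 504403158265495552.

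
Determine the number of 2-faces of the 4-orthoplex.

Each 2-face is the convex hull of 3 vertices, one chosen as ±e_i from each of 3 distinct axes: 2^3·C(4,3) = 32.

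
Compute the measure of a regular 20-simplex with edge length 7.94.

V = (7.94^20 / 20!) · √((20+1) / 2^20) ≈ 0.0018243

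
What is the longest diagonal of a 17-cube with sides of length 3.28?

d = √(3.28² + 3.28² + ... + 3.28²) [17 terms] = √(17·3.28²) = 3.28√17 ≈ 13.5238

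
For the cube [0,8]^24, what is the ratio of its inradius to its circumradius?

r_in = 8/2 (half the side); r_out = 8√24/2 (half the diagonal). Ratio = 1/√24 ≈ 0.204124.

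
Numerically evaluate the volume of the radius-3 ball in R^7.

V = 11664·π^3/35 ≈ 10333.1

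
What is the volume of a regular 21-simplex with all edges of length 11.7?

V_21 = √(22) · 11.7^21 / (21! · 2^(21/2)) ≈ 1.71378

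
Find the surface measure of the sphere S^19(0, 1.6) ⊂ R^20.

|∂B_20(1.6)| ≈ 3899.83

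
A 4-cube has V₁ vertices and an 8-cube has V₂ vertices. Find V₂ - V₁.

V₁ = 2^4 = 16. V₂ = 2^8 = 256. V₂ - V₁ = 240.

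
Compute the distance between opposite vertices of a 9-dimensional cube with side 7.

Diagonal = √9 · 7 = 21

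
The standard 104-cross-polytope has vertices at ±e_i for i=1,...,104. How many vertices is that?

The vertices are ±e_1, ..., ±e_104, so there are 2·104 = 208.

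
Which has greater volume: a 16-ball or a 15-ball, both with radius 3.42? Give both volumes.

V_16(3.42) ≈ 8.24321e+07. V_15(3.42) ≈ 3.9068e+07. The 16-ball is larger.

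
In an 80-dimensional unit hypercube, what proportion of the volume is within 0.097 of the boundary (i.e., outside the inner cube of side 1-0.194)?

The inner cube has side 1-2·0.097 = 0.806 and volume (0.806)^80 ≈ 3.212e-08, so the shell holds 0.9999999679 of the volume.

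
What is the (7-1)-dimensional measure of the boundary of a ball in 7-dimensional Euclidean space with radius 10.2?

The surface area of an n-ball is 2π^(n/2) r^(n-1) / Γ(n/2). For n=7, r=10.2: 3.7246e+07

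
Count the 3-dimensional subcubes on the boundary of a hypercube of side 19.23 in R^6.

Number of 3-faces = C(6,3) · 2^(6-3) = 20 · 8 = 160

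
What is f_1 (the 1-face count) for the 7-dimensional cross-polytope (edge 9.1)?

f_1(7-orthoplex) = 2^2 · (7 choose 2) = 84.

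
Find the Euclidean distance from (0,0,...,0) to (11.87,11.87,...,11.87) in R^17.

Diagonal = √17 · 11.87 ≈ 48.9413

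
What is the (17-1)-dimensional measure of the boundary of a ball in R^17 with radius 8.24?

|∂B_17(8.24)| ≈ 1.08254e+15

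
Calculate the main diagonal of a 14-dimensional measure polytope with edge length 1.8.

The space diagonal of an n-cube of side s is s√n. Here 1.8·√14 ≈ 6.73498.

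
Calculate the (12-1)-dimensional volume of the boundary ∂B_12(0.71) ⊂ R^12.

S_12(0.71) = 2·π^(12/2)·(0.71)^11 / Γ(12/2) ≈ 0.370331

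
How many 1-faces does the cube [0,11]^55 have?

Number of 1-faces = C(55,1)·2^(55-1) = 55·18014398509481984 = 990791918021509120.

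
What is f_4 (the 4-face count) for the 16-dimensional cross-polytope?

f_4(16-orthoplex) = 2^5 · (16 choose 5) = 139776.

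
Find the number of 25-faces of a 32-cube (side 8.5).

Choose 25 of 32 axes to span the face (C(32,25) = 3365856 ways), then fix each of the remaining 7 coordinates at one of its two extreme values (2^7 = 128 ways): 3365856·128 = 430829568.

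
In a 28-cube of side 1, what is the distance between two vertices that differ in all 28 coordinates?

||(1,1,...,1)|| = √(28)·1 ≈ 5.2915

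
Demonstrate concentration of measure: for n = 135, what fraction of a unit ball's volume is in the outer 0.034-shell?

1 - (1-0.034)^135 ≈ 0.990626 ≈ 99.06%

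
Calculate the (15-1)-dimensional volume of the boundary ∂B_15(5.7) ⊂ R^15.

|∂B_15(5.7)| ≈ 2.1866e+11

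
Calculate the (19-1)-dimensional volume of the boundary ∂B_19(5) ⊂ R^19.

The surface area of an n-ball is 2π^(n/2) r^(n-1) / Γ(n/2). For n=19, r=5: 156250000000000·π^9/1378377 ≈ 3.3791e+12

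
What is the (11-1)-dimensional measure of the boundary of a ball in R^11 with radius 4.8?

S_11(4.8) = 2·π^(11/2)·(4.8)^10 / Γ(11/2) ≈ 1.34558e+08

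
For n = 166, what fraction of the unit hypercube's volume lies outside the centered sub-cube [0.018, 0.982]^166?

The inner cube has side 1-2·0.018 = 0.964 and volume (0.964)^166 ≈ 0.002274, so the shell holds 0.997726 of the volume.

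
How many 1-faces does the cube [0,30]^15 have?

Each of the 2^15 = 32768 vertices has degree 15; total edges = 15·2^15/2 = 245760.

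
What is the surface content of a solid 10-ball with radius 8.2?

S = n·V_n(r)/r = 10·V_10(8.2)/8.2 (volume-to-surface relation), giving 4.27457e+09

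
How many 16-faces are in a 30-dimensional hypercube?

An n-cube has C(n,k)·2^(n-k) k-faces. Here C(30,16)·2^14 = 145422675·16384 = 2382605107200.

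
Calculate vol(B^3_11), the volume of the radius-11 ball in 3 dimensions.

The n-ball volume is π^(n/2)·r^n/Γ(n/2+1). With n=3, r=11: V = 5324·π/3 ≈ 5575.28.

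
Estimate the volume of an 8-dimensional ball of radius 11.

The n-ball volume is π^(n/2)·r^n/Γ(n/2+1). With n=8, r=11: V = 214358881·π^4/24 ≈ 8.70021e+08.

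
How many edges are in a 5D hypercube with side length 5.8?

Choose 1 of 5 axes to span the face (C(5,1) = 5 ways), then fix each of the remaining 4 coordinates at one of its two extreme values (2^4 = 16 ways): 5·16 = 80.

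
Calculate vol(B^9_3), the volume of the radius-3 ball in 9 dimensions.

The n-ball volume is π^(n/2)·r^n/Γ(n/2+1). With n=9, r=3: V = 23328·π^4/35 ≈ 64924.6.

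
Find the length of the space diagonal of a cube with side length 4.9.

Diagonal = √3 · 4.9 ≈ 8.48705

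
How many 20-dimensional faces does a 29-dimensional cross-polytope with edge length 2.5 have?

Each 20-face is the convex hull of 21 vertices, one chosen as ±e_i from each of 21 distinct axes: 2^21·C(29,21) = 9001280471040.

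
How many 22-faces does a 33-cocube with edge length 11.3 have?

Each 22-face is the convex hull of 23 vertices, one chosen as ±e_i from each of 23 distinct axes: 2^23·C(33,23) = 776458280632320.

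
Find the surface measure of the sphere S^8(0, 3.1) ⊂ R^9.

|∂B_9(3.1)| ≈ 253194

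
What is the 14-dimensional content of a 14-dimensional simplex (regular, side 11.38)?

V_14 = √(15) · 11.38^14 / (14! · 2^(14/2)) ≈ 212.041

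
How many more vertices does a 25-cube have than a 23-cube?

The 25-cube has 2^25 = 33554432 vertices. The 23-cube has 2^23 = 8388608 vertices. Difference: 33554432 - 8388608 = 25165824.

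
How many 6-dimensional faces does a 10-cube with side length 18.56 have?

Choose 6 of 10 axes to span the face (C(10,6) = 210 ways), then fix each of the remaining 4 coordinates at one of its two extreme values (2^4 = 16 ways): 210·16 = 3360.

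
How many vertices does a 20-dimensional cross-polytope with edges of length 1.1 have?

Number of vertices = 2n = 40.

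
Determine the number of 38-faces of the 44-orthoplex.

An n-cross-polytope has 2^(k+1)·C(n,k+1) k-faces. Here 2^39·C(44,39) = 549755813888·1086008 = 597039211928879104.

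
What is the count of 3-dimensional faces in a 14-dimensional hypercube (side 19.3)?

Number of 3-faces = C(14,3) · 2^(14-3) = 364 · 2048 = 745472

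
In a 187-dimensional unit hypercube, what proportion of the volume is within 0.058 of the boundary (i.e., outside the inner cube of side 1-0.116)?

The inner cube has side 1-2·0.058 = 0.884 and volume (0.884)^187 ≈ 9.696e-11, so the shell holds 1 - 9.696e-11 of the volume.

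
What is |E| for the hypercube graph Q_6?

Each of the 2^6 = 64 vertices has degree 6; total edges = 6·2^6/2 = 192.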